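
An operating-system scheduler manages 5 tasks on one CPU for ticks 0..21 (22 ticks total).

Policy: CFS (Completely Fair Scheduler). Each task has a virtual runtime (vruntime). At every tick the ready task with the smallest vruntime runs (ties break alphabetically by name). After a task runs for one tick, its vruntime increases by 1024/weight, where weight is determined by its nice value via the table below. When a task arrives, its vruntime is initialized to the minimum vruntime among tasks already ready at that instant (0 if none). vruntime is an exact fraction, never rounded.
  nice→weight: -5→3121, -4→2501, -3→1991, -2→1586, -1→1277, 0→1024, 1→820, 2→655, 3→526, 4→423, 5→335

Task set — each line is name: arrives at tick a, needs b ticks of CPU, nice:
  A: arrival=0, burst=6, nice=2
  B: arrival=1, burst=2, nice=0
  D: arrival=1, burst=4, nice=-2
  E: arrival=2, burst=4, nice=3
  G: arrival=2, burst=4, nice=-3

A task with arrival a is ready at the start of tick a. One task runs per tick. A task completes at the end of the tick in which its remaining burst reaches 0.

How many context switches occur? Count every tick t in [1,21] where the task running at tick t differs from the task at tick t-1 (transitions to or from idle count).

t=0: vr[A=0] → run A
t=1: vr[A=1024/655 B=1024/655 D=1024/655] → run A
t=2: vr[A=2048/655 B=1024/655 D=1024/655 E=1024/655 G=1024/655] → run B
t=3: vr[A=2048/655 B=1679/655 D=1024/655 E=1024/655 G=1024/655] → run D
t=4: vr[A=2048/655 B=1679/655 D=1147392/519415 E=1024/655 G=1024/655] → run E
t=5: vr[A=2048/655 B=1679/655 D=1147392/519415 E=604672/172265 G=1024/655] → run G
t=6: vr[A=2048/655 B=1679/655 D=1147392/519415 E=604672/172265 G=2709504/1304105] → run G
t=7: vr[A=2048/655 B=1679/655 D=1147392/519415 E=604672/172265 G=3380224/1304105] → run D
t=8: vr[A=2048/655 B=1679/655 D=1482752/519415 E=604672/172265 G=3380224/1304105] → run B
t=9: vr[A=2048/655 D=1482752/519415 E=604672/172265 G=3380224/1304105] → run G
t=10: vr[A=2048/655 D=1482752/519415 E=604672/172265 G=4050944/1304105] → run D
t=11: vr[A=2048/655 D=1818112/519415 E=604672/172265 G=4050944/1304105] → run G
t=12: vr[A=2048/655 D=1818112/519415 E=604672/172265] → run A
t=13: vr[A=3072/655 D=1818112/519415 E=604672/172265] → run D
t=14: vr[A=3072/655 E=604672/172265] → run E
t=15: vr[A=3072/655 E=940032/172265] → run A
t=16: vr[A=4096/655 E=940032/172265] → run E
t=17: vr[A=4096/655 E=1275392/172265] → run A
t=18: vr[A=1024/131 E=1275392/172265] → run E
t=19: vr[A=1024/131] → run A
t=20: (idle)
t=21: (idle)

context switches = 18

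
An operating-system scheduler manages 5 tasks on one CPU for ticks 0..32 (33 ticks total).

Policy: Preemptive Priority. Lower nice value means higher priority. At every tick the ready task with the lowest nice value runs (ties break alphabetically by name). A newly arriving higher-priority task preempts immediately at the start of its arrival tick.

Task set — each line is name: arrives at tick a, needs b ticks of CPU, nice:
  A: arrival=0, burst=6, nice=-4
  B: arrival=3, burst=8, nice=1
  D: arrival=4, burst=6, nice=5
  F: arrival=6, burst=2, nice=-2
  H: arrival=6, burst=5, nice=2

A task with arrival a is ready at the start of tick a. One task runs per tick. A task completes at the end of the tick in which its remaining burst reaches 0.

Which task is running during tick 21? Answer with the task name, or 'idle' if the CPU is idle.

running at tick 21 = D

t=0: ready={A} → run A
t=1: ready={A} → run A
t=2: ready={A} → run A
t=3: ready={A,B} → run A
t=4: ready={A,B,D} → run A
t=5: ready={A,B,D} → run A
t=6: ready={B,D,F,H} → run F
t=7: ready={B,D,F,H} → run F
t=8: ready={B,D,H} → run B
t=9: ready={B,D,H} → run B
t=10: ready={B,D,H} → run B
t=11: ready={B,D,H} → run B
t=12: ready={B,D,H} → run B
t=13: ready={B,D,H} → run B
t=14: ready={B,D,H} → run B
t=15: ready={B,D,H} → run B
t=16: ready={D,H} → run H
t=17: ready={D,H} → run H
t=18: ready={D,H} → run H
t=19: ready={D,H} → run H
t=20: ready={D,H} → run H
t=21: ready={D} → run D
t=22: ready={D} → run D
t=23: ready={D} → run D
t=24: ready={D} → run D
t=25: ready={D} → run D
t=26: ready={D} → run D
t=27: (idle)
t=28: (idle)
t=29: (idle)
t=30: (idle)
t=31: (idle)
t=32: (idle)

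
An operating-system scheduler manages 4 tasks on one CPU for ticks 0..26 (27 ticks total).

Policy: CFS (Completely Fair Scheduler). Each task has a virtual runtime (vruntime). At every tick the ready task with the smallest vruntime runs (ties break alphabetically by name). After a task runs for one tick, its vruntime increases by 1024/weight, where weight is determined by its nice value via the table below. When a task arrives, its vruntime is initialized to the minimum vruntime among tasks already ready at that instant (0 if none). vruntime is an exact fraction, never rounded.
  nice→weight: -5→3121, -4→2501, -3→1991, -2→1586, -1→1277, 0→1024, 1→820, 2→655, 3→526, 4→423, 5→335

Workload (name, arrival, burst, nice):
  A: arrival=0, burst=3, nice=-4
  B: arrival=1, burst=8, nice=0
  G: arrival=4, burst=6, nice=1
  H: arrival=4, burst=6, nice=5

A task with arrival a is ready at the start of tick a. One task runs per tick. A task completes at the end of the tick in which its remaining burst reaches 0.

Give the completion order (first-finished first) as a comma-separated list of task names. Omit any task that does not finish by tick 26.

completion order = A, B, G, H

t=0: vr[A=0] → run A
t=1: vr[A=1024/2501 B=1024/2501] → run A
t=2: vr[A=2048/2501 B=1024/2501] → run B
t=3: vr[A=2048/2501 B=3525/2501] → run A
t=4: vr[B=3525/2501 G=3525/2501 H=3525/2501] → run B
t=5: vr[B=6026/2501 G=3525/2501 H=3525/2501] → run G
t=6: vr[B=6026/2501 G=33241/12505 H=3525/2501] → run H
t=7: vr[B=6026/2501 G=33241/12505 H=3741899/837835] → run B
t=8: vr[B=8527/2501 G=33241/12505 H=3741899/837835] → run G
t=9: vr[B=8527/2501 G=48857/12505 H=3741899/837835] → run B
t=10: vr[B=11028/2501 G=48857/12505 H=3741899/837835] → run G
t=11: vr[B=11028/2501 G=64473/12505 H=3741899/837835] → run B
t=12: vr[B=13529/2501 G=64473/12505 H=3741899/837835] → run H
t=13: vr[B=13529/2501 G=64473/12505 H=6302923/837835] → run G
t=14: vr[B=13529/2501 G=80089/12505 H=6302923/837835] → run B
t=15: vr[B=16030/2501 G=80089/12505 H=6302923/837835] → run G
t=16: vr[B=16030/2501 G=19141/2501 H=6302923/837835] → run B
t=17: vr[B=18531/2501 G=19141/2501 H=6302923/837835] → run B
t=18: vr[G=19141/2501 H=6302923/837835] → run H
t=19: vr[G=19141/2501 H=8863947/837835] → run G
t=20: vr[H=8863947/837835] → run H
t=21: vr[H=11424971/837835] → run H
t=22: vr[H=2797199/167567] → run H
t=23: (idle)
t=24: (idle)
t=25: (idle)
t=26: (idle)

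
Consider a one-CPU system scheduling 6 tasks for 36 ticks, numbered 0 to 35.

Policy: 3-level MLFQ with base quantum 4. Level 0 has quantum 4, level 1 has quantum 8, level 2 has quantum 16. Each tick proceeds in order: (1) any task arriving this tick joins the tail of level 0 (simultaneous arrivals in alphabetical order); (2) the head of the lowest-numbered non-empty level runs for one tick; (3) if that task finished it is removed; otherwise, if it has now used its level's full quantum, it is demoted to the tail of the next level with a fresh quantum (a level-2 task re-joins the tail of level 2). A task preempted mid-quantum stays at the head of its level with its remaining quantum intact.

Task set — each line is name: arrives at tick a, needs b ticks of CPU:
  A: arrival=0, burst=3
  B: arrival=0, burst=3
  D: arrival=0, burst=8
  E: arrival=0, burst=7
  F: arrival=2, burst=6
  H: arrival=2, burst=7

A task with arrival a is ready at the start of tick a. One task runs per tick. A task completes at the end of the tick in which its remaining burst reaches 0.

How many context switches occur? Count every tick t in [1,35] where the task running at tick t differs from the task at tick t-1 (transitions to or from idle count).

t=0: L0/L1/L2 = ABDE/-/- → run A
t=1: L0/L1/L2 = ABDE/-/- → run A
t=2: L0/L1/L2 = ABDEFH/-/- → run A
t=3: L0/L1/L2 = BDEFH/-/- → run B
t=4: L0/L1/L2 = BDEFH/-/- → run B
t=5: L0/L1/L2 = BDEFH/-/- → run B
t=6: L0/L1/L2 = DEFH/-/- → run D
t=7: L0/L1/L2 = DEFH/-/- → run D
t=8: L0/L1/L2 = DEFH/-/- → run D
t=9: L0/L1/L2 = DEFH/-/- → run D
t=10: L0/L1/L2 = EFH/D/- → run E
t=11: L0/L1/L2 = EFH/D/- → run E
t=12: L0/L1/L2 = EFH/D/- → run E
t=13: L0/L1/L2 = EFH/D/- → run E
t=14: L0/L1/L2 = FH/DE/- → run F
t=15: L0/L1/L2 = FH/DE/- → run F
t=16: L0/L1/L2 = FH/DE/- → run F
t=17: L0/L1/L2 = FH/DE/- → run F
t=18: L0/L1/L2 = H/DEF/- → run H
t=19: L0/L1/L2 = H/DEF/- → run H
t=20: L0/L1/L2 = H/DEF/- → run H
t=21: L0/L1/L2 = H/DEF/- → run H
t=22: L0/L1/L2 = -/DEFH/- → run D
t=23: L0/L1/L2 = -/DEFH/- → run D
t=24: L0/L1/L2 = -/DEFH/- → run D
t=25: L0/L1/L2 = -/DEFH/- → run D
t=26: L0/L1/L2 = -/EFH/- → run E
t=27: L0/L1/L2 = -/EFH/- → run E
t=28: L0/L1/L2 = -/EFH/- → run E
t=29: L0/L1/L2 = -/FH/- → run F
t=30: L0/L1/L2 = -/FH/- → run F
t=31: L0/L1/L2 = -/H/- → run H
t=32: L0/L1/L2 = -/H/- → run H
t=33: L0/L1/L2 = -/H/- → run H
t=34: (idle)
t=35: (idle)

context switches = 10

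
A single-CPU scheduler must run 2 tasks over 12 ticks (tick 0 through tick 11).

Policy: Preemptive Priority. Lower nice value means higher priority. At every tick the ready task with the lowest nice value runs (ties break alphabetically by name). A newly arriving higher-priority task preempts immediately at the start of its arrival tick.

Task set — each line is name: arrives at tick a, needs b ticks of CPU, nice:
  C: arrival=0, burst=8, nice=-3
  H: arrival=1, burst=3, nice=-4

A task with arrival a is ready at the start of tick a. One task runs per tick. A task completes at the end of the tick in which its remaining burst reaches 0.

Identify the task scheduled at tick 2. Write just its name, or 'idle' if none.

t=0: ready={C} → run C
t=1: ready={C,H} → run H
t=2: ready={C,H} → run H
t=3: ready={C,H} → run H
t=4: ready={C} → run C
t=5: ready={C} → run C
t=6: ready={C} → run C
t=7: ready={C} → run C
t=8: ready={C} → run C
t=9: ready={C} → run C
t=10: ready={C} → run C
t=11: (idle)

running at tick 2 = H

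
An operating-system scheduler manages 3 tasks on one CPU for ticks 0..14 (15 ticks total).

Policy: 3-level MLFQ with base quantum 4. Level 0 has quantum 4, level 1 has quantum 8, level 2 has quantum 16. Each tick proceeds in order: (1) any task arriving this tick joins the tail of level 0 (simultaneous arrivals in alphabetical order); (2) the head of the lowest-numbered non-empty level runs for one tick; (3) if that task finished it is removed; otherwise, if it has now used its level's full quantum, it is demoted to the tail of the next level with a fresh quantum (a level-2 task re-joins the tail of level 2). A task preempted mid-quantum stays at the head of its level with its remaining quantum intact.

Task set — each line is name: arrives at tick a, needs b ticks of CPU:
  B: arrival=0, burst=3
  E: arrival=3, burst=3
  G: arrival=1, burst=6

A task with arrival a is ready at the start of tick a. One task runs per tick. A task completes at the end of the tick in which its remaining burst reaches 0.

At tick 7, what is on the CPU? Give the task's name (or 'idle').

t=0: L0/L1/L2 = B/-/- → run B
t=1: L0/L1/L2 = BG/-/- → run B
t=2: L0/L1/L2 = BG/-/- → run B
t=3: L0/L1/L2 = GE/-/- → run G
t=4: L0/L1/L2 = GE/-/- → run G
t=5: L0/L1/L2 = GE/-/- → run G
t=6: L0/L1/L2 = GE/-/- → run G
t=7: L0/L1/L2 = E/G/- → run E
t=8: L0/L1/L2 = E/G/- → run E
t=9: L0/L1/L2 = E/G/- → run E
t=10: L0/L1/L2 = -/G/- → run G
t=11: L0/L1/L2 = -/G/- → run G
t=12: (idle)
t=13: (idle)
t=14: (idle)

running at tick 7 = E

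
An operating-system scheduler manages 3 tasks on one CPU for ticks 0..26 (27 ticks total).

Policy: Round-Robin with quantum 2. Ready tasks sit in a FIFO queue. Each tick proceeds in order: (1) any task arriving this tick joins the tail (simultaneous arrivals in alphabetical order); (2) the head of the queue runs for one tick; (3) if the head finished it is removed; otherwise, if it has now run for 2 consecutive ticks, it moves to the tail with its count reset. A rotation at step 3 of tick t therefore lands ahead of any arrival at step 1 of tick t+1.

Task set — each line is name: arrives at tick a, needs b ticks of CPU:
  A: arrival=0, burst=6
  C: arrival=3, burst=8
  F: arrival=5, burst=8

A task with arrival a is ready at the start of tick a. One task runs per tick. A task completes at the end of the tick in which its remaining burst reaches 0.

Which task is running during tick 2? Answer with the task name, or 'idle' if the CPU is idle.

running at tick 2 = A

t=0: queue=[A] q_used=0 → run A
t=1: queue=[A] q_used=1 → run A
t=2: queue=[A] q_used=0 → run A
t=3: queue=[A,C] q_used=1 → run A
t=4: queue=[C,A] q_used=0 → run C
t=5: queue=[C,A,F] q_used=1 → run C
t=6: queue=[A,F,C] q_used=0 → run A
t=7: queue=[A,F,C] q_used=1 → run A
t=8: queue=[F,C] q_used=0 → run F
t=9: queue=[F,C] q_used=1 → run F
t=10: queue=[C,F] q_used=0 → run C
t=11: queue=[C,F] q_used=1 → run C
t=12: queue=[F,C] q_used=0 → run F
t=13: queue=[F,C] q_used=1 → run F
t=14: queue=[C,F] q_used=0 → run C
t=15: queue=[C,F] q_used=1 → run C
t=16: queue=[F,C] q_used=0 → run F
t=17: queue=[F,C] q_used=1 → run F
t=18: queue=[C,F] q_used=0 → run C
t=19: queue=[C,F] q_used=1 → run C
t=20: queue=[F] q_used=0 → run F
t=21: queue=[F] q_used=1 → run F
t=22: (idle)
t=23: (idle)
t=24: (idle)
t=25: (idle)
t=26: (idle)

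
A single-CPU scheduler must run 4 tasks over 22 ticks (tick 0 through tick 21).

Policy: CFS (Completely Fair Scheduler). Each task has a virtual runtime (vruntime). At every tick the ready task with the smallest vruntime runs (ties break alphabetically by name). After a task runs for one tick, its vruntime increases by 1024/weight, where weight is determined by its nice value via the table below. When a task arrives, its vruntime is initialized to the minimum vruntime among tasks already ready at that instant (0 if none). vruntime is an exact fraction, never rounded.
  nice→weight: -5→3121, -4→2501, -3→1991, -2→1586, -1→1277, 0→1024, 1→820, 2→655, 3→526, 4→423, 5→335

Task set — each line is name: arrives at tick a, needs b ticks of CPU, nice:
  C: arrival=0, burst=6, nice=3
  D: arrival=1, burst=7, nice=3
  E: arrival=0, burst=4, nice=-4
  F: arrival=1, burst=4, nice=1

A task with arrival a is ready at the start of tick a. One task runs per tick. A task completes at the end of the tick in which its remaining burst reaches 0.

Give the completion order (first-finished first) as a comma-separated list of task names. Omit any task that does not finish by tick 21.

completion order = E, F, C, D

t=0: vr[C=0 E=0] → run C
t=1: vr[C=512/263 D=0 E=0 F=0] → run D
t=2: vr[C=512/263 D=512/263 E=0 F=0] → run E
t=3: vr[C=512/263 D=512/263 E=1024/2501 F=0] → run F
t=4: vr[C=512/263 D=512/263 E=1024/2501 F=256/205] → run E
t=5: vr[C=512/263 D=512/263 E=2048/2501 F=256/205] → run E
t=6: vr[C=512/263 D=512/263 E=3072/2501 F=256/205] → run E
t=7: vr[C=512/263 D=512/263 F=256/205] → run F
t=8: vr[C=512/263 D=512/263 F=512/205] → run C
t=9: vr[C=1024/263 D=512/263 F=512/205] → run D
t=10: vr[C=1024/263 D=1024/263 F=512/205] → run F
t=11: vr[C=1024/263 D=1024/263 F=768/205] → run F
t=12: vr[C=1024/263 D=1024/263] → run C
t=13: vr[C=1536/263 D=1024/263] → run D
t=14: vr[C=1536/263 D=1536/263] → run C
t=15: vr[C=2048/263 D=1536/263] → run D
t=16: vr[C=2048/263 D=2048/263] → run C
t=17: vr[C=2560/263 D=2048/263] → run D
t=18: vr[C=2560/263 D=2560/263] → run C
t=19: vr[D=2560/263] → run D
t=20: vr[D=3072/263] → run D
t=21: (idle)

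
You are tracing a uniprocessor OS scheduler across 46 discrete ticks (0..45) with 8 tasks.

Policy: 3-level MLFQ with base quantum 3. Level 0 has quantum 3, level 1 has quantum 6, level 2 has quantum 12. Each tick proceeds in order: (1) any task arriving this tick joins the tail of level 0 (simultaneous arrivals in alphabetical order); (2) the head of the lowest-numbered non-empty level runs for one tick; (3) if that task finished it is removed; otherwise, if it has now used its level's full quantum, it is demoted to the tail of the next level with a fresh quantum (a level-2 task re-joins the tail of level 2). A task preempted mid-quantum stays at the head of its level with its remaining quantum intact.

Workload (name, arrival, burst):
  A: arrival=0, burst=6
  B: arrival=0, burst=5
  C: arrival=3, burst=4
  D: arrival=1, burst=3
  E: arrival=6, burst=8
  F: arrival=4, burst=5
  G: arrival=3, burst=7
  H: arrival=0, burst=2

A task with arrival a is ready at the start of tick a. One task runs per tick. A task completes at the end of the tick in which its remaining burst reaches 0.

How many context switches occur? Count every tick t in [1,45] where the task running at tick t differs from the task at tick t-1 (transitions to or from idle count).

t=0: L0/L1/L2 = ABH/-/- → run A
t=1: L0/L1/L2 = ABHD/-/- → run A
t=2: L0/L1/L2 = ABHD/-/- → run A
t=3: L0/L1/L2 = BHDCG/A/- → run B
t=4: L0/L1/L2 = BHDCGF/A/- → run B
t=5: L0/L1/L2 = BHDCGF/A/- → run B
t=6: L0/L1/L2 = HDCGFE/AB/- → run H
t=7: L0/L1/L2 = HDCGFE/AB/- → run H
t=8: L0/L1/L2 = DCGFE/AB/- → run D
t=9: L0/L1/L2 = DCGFE/AB/- → run D
t=10: L0/L1/L2 = DCGFE/AB/- → run D
t=11: L0/L1/L2 = CGFE/AB/- → run C
t=12: L0/L1/L2 = CGFE/AB/- → run C
t=13: L0/L1/L2 = CGFE/AB/- → run C
t=14: L0/L1/L2 = GFE/ABC/- → run G
t=15: L0/L1/L2 = GFE/ABC/- → run G
t=16: L0/L1/L2 = GFE/ABC/- → run G
t=17: L0/L1/L2 = FE/ABCG/- → run F
t=18: L0/L1/L2 = FE/ABCG/- → run F
t=19: L0/L1/L2 = FE/ABCG/- → run F
t=20: L0/L1/L2 = E/ABCGF/- → run E
t=21: L0/L1/L2 = E/ABCGF/- → run E
t=22: L0/L1/L2 = E/ABCGF/- → run E
t=23: L0/L1/L2 = -/ABCGFE/- → run A
t=24: L0/L1/L2 = -/ABCGFE/- → run A
t=25: L0/L1/L2 = -/ABCGFE/- → run A
t=26: L0/L1/L2 = -/BCGFE/- → run B
t=27: L0/L1/L2 = -/BCGFE/- → run B
t=28: L0/L1/L2 = -/CGFE/- → run C
t=29: L0/L1/L2 = -/GFE/- → run G
t=30: L0/L1/L2 = -/GFE/- → run G
t=31: L0/L1/L2 = -/GFE/- → run G
t=32: L0/L1/L2 = -/GFE/- → run G
t=33: L0/L1/L2 = -/FE/- → run F
t=34: L0/L1/L2 = -/FE/- → run F
t=35: L0/L1/L2 = -/E/- → run E
t=36: L0/L1/L2 = -/E/- → run E
t=37: L0/L1/L2 = -/E/- → run E
t=38: L0/L1/L2 = -/E/- → run E
t=39: L0/L1/L2 = -/E/- → run E
t=40: (idle)
t=41: (idle)
t=42: (idle)
t=43: (idle)
t=44: (idle)
t=45: (idle)

context switches = 14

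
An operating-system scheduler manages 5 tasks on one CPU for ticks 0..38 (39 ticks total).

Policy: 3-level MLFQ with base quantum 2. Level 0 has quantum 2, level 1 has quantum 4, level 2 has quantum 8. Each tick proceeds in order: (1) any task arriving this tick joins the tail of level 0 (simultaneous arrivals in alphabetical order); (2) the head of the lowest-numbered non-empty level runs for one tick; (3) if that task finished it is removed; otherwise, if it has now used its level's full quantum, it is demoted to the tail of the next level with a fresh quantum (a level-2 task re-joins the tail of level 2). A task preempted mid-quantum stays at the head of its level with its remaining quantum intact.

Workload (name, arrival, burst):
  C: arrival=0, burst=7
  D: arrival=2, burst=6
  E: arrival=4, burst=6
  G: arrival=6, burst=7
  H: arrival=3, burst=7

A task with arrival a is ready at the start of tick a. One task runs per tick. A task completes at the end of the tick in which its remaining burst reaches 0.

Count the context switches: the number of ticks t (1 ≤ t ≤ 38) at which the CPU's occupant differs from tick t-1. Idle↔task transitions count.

context switches = 13

t=0: L0/L1/L2 = C/-/- → run C
t=1: L0/L1/L2 = C/-/- → run C
t=2: L0/L1/L2 = D/C/- → run D
t=3: L0/L1/L2 = DH/C/- → run D
t=4: L0/L1/L2 = HE/CD/- → run H
t=5: L0/L1/L2 = HE/CD/- → run H
t=6: L0/L1/L2 = EG/CDH/- → run E
t=7: L0/L1/L2 = EG/CDH/- → run E
t=8: L0/L1/L2 = G/CDHE/- → run G
t=9: L0/L1/L2 = G/CDHE/- → run G
t=10: L0/L1/L2 = -/CDHEG/- → run C
t=11: L0/L1/L2 = -/CDHEG/- → run C
t=12: L0/L1/L2 = -/CDHEG/- → run C
t=13: L0/L1/L2 = -/CDHEG/- → run C
t=14: L0/L1/L2 = -/DHEG/C → run D
t=15: L0/L1/L2 = -/DHEG/C → run D
t=16: L0/L1/L2 = -/DHEG/C → run D
t=17: L0/L1/L2 = -/DHEG/C → run D
t=18: L0/L1/L2 = -/HEG/C → run H
t=19: L0/L1/L2 = -/HEG/C → run H
t=20: L0/L1/L2 = -/HEG/C → run H
t=21: L0/L1/L2 = -/HEG/C → run H
t=22: L0/L1/L2 = -/EG/CH → run E
t=23: L0/L1/L2 = -/EG/CH → run E
t=24: L0/L1/L2 = -/EG/CH → run E
t=25: L0/L1/L2 = -/EG/CH → run E
t=26: L0/L1/L2 = -/G/CH → run G
t=27: L0/L1/L2 = -/G/CH → run G
t=28: L0/L1/L2 = -/G/CH → run G
t=29: L0/L1/L2 = -/G/CH → run G
t=30: L0/L1/L2 = -/-/CHG → run C
t=31: L0/L1/L2 = -/-/HG → run H
t=32: L0/L1/L2 = -/-/G → run G
t=33: (idle)
t=34: (idle)
t=35: (idle)
t=36: (idle)
t=37: (idle)
t=38: (idle)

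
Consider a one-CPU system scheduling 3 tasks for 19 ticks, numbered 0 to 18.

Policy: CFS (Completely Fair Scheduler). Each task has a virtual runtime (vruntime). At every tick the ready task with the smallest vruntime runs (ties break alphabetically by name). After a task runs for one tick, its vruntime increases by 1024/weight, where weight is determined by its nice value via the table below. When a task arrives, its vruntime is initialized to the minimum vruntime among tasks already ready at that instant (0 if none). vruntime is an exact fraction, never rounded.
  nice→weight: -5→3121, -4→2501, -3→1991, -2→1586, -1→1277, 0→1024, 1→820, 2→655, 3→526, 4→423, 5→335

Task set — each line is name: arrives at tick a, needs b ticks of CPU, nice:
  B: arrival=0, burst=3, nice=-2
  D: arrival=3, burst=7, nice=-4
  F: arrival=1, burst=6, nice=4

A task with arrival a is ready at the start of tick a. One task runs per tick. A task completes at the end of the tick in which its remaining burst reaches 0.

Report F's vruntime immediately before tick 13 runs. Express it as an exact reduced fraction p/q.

vruntime(F, start of tick 13) = 884224/111813

t=0: vr[B=0] → run B
t=1: vr[B=512/793 F=512/793] → run B
t=2: vr[B=1024/793 F=512/793] → run F
t=3: vr[B=1024/793 D=1024/793 F=1028608/335439] → run B
t=4: vr[D=1024/793 F=1028608/335439] → run D
t=5: vr[D=55296/32513 F=1028608/335439] → run D
t=6: vr[D=68608/32513 F=1028608/335439] → run D
t=7: vr[D=81920/32513 F=1028608/335439] → run D
t=8: vr[D=95232/32513 F=1028608/335439] → run D
t=9: vr[D=108544/32513 F=1028608/335439] → run F
t=10: vr[D=108544/32513 F=1840640/335439] → run D
t=11: vr[D=121856/32513 F=1840640/335439] → run D
t=12: vr[F=1840640/335439] → run F
t=13: vr[F=884224/111813] → run F
t=14: vr[F=3464704/335439] → run F
t=15: vr[F=4276736/335439] → run F
t=16: (idle)
t=17: (idle)
t=18: (idle)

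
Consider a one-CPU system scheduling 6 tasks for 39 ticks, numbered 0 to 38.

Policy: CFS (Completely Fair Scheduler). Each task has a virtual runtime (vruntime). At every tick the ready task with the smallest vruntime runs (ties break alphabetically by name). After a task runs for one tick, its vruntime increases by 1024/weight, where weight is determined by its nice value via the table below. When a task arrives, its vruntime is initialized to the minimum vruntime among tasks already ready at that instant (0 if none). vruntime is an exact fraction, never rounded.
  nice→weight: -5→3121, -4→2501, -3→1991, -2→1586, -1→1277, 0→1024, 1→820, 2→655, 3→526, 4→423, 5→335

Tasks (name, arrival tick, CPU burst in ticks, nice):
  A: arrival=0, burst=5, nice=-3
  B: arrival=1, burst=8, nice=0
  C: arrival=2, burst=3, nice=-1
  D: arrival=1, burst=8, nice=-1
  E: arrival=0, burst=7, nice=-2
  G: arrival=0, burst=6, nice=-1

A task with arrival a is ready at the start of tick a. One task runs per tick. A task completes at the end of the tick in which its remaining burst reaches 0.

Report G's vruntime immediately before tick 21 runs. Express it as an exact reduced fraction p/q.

vruntime(G, start of tick 21) = 3072/1277

t=0: vr[A=0 E=0 G=0] → run A
t=1: vr[A=1024/1991 B=0 D=0 E=0 G=0] → run B
t=2: vr[A=1024/1991 B=1 C=0 D=0 E=0 G=0] → run C
t=3: vr[A=1024/1991 B=1 C=1024/1277 D=0 E=0 G=0] → run D
t=4: vr[A=1024/1991 B=1 C=1024/1277 D=1024/1277 E=0 G=0] → run E
t=5: vr[A=1024/1991 B=1 C=1024/1277 D=1024/1277 E=512/793 G=0] → run G
t=6: vr[A=1024/1991 B=1 C=1024/1277 D=1024/1277 E=512/793 G=1024/1277] → run A
t=7: vr[A=2048/1991 B=1 C=1024/1277 D=1024/1277 E=512/793 G=1024/1277] → run E
t=8: vr[A=2048/1991 B=1 C=1024/1277 D=1024/1277 E=1024/793 G=1024/1277] → run C
t=9: vr[A=2048/1991 B=1 C=2048/1277 D=1024/1277 E=1024/793 G=1024/1277] → run D
t=10: vr[A=2048/1991 B=1 C=2048/1277 D=2048/1277 E=1024/793 G=1024/1277] → run G
t=11: vr[A=2048/1991 B=1 C=2048/1277 D=2048/1277 E=1024/793 G=2048/1277] → run B
t=12: vr[A=2048/1991 B=2 C=2048/1277 D=2048/1277 E=1024/793 G=2048/1277] → run A
t=13: vr[A=3072/1991 B=2 C=2048/1277 D=2048/1277 E=1024/793 G=2048/1277] → run E
t=14: vr[A=3072/1991 B=2 C=2048/1277 D=2048/1277 E=1536/793 G=2048/1277] → run A
t=15: vr[A=4096/1991 B=2 C=2048/1277 D=2048/1277 E=1536/793 G=2048/1277] → run C
t=16: vr[A=4096/1991 B=2 D=2048/1277 E=1536/793 G=2048/1277] → run D
t=17: vr[A=4096/1991 B=2 D=3072/1277 E=1536/793 G=2048/1277] → run G
t=18: vr[A=4096/1991 B=2 D=3072/1277 E=1536/793 G=3072/1277] → run E
t=19: vr[A=4096/1991 B=2 D=3072/1277 E=2048/793 G=3072/1277] → run B
t=20: vr[A=4096/1991 B=3 D=3072/1277 E=2048/793 G=3072/1277] → run A
t=21: vr[B=3 D=3072/1277 E=2048/793 G=3072/1277] → run D
t=22: vr[B=3 D=4096/1277 E=2048/793 G=3072/1277] → run G
t=23: vr[B=3 D=4096/1277 E=2048/793 G=4096/1277] → run E
t=24: vr[B=3 D=4096/1277 E=2560/793 G=4096/1277] → run B
t=25: vr[B=4 D=4096/1277 E=2560/793 G=4096/1277] → run D
t=26: vr[B=4 D=5120/1277 E=2560/793 G=4096/1277] → run G
t=27: vr[B=4 D=5120/1277 E=2560/793 G=5120/1277] → run E
t=28: vr[B=4 D=5120/1277 E=3072/793 G=5120/1277] → run E
t=29: vr[B=4 D=5120/1277 G=5120/1277] → run B
t=30: vr[B=5 D=5120/1277 G=5120/1277] → run D
t=31: vr[B=5 D=6144/1277 G=5120/1277] → run G
t=32: vr[B=5 D=6144/1277] → run D
t=33: vr[B=5 D=7168/1277] → run B
t=34: vr[B=6 D=7168/1277] → run D
t=35: vr[B=6] → run B
t=36: vr[B=7] → run B
t=37: (idle)
t=38: (idle)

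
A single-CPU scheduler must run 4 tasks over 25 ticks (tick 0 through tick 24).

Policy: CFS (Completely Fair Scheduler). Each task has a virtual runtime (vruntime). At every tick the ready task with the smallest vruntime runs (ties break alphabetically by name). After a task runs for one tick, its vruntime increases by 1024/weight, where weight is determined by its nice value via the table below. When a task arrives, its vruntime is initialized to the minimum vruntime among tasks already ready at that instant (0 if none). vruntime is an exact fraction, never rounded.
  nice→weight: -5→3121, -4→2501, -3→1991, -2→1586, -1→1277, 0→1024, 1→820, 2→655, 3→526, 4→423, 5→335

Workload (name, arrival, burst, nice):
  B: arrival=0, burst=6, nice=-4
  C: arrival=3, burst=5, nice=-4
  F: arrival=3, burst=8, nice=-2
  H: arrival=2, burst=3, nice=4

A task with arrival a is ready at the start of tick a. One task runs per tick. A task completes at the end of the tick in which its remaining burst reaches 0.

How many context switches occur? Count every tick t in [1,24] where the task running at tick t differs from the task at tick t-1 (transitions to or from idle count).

context switches = 17

t=0: vr[B=0] → run B
t=1: vr[B=1024/2501] → run B
t=2: vr[B=2048/2501 H=2048/2501] → run B
t=3: vr[B=3072/2501 C=2048/2501 F=2048/2501 H=2048/2501] → run C
t=4: vr[B=3072/2501 C=3072/2501 F=2048/2501 H=2048/2501] → run F
t=5: vr[B=3072/2501 C=3072/2501 F=47616/32513 H=2048/2501] → run H
t=6: vr[B=3072/2501 C=3072/2501 F=47616/32513 H=3427328/1057923] → run B
t=7: vr[B=4096/2501 C=3072/2501 F=47616/32513 H=3427328/1057923] → run C
t=8: vr[B=4096/2501 C=4096/2501 F=47616/32513 H=3427328/1057923] → run F
t=9: vr[B=4096/2501 C=4096/2501 F=68608/32513 H=3427328/1057923] → run B
t=10: vr[B=5120/2501 C=4096/2501 F=68608/32513 H=3427328/1057923] → run C
t=11: vr[B=5120/2501 C=5120/2501 F=68608/32513 H=3427328/1057923] → run B
t=12: vr[C=5120/2501 F=68608/32513 H=3427328/1057923] → run C
t=13: vr[C=6144/2501 F=68608/32513 H=3427328/1057923] → run F
t=14: vr[C=6144/2501 F=89600/32513 H=3427328/1057923] → run C
t=15: vr[F=89600/32513 H=3427328/1057923] → run F
t=16: vr[F=110592/32513 H=3427328/1057923] → run H
t=17: vr[F=110592/32513 H=5988352/1057923] → run F
t=18: vr[F=131584/32513 H=5988352/1057923] → run F
t=19: vr[F=152576/32513 H=5988352/1057923] → run F
t=20: vr[F=173568/32513 H=5988352/1057923] → run F
t=21: vr[H=5988352/1057923] → run H
t=22: (idle)
t=23: (idle)
t=24: (idle)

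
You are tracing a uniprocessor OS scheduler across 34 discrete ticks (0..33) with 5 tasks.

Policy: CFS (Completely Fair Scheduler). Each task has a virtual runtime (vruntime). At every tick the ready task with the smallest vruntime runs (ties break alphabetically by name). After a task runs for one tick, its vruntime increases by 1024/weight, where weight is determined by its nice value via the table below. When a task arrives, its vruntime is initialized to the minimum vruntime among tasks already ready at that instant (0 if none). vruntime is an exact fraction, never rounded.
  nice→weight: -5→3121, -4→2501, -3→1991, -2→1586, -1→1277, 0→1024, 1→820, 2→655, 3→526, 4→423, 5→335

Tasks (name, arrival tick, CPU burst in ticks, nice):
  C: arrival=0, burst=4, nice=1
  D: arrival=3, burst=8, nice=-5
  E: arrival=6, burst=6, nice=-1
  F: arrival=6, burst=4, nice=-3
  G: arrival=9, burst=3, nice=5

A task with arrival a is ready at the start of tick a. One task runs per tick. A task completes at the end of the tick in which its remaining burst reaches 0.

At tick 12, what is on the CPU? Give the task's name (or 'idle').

running at tick 12 = D

t=0: vr[C=0] → run C
t=1: vr[C=256/205] → run C
t=2: vr[C=512/205] → run C
t=3: vr[C=768/205 D=768/205] → run C
t=4: vr[D=768/205] → run D
t=5: vr[D=2606848/639805] → run D
t=6: vr[D=2816768/639805 E=2816768/639805 F=2816768/639805] → run D
t=7: vr[D=3026688/639805 E=2816768/639805 F=2816768/639805] → run E
t=8: vr[D=3026688/639805 E=4252173056/817030985 F=2816768/639805] → run F
t=9: vr[D=3026688/639805 E=4252173056/817030985 F=6263345408/1273851755 G=3026688/639805] → run D
t=10: vr[D=3236608/639805 E=4252173056/817030985 F=6263345408/1273851755 G=3026688/639805] → run G
t=11: vr[D=3236608/639805 E=4252173056/817030985 F=6263345408/1273851755 G=66764032/8573387] → run F
t=12: vr[D=3236608/639805 E=4252173056/817030985 F=6918505728/1273851755 G=66764032/8573387] → run D
t=13: vr[D=3446528/639805 E=4252173056/817030985 F=6918505728/1273851755 G=66764032/8573387] → run E
t=14: vr[D=3446528/639805 E=4907333376/817030985 F=6918505728/1273851755 G=66764032/8573387] → run D
t=15: vr[D=3656448/639805 E=4907333376/817030985 F=6918505728/1273851755 G=66764032/8573387] → run F
t=16: vr[D=3656448/639805 E=4907333376/817030985 F=7573666048/1273851755 G=66764032/8573387] → run D
t=17: vr[D=3866368/639805 E=4907333376/817030985 F=7573666048/1273851755 G=66764032/8573387] → run F
t=18: vr[D=3866368/639805 E=4907333376/817030985 G=66764032/8573387] → run E
t=19: vr[D=3866368/639805 E=5562493696/817030985 G=66764032/8573387] → run D
t=20: vr[E=5562493696/817030985 G=66764032/8573387] → run E
t=21: vr[E=6217654016/817030985 G=66764032/8573387] → run E
t=22: vr[E=6872814336/817030985 G=66764032/8573387] → run G
t=23: vr[E=6872814336/817030985 G=464852224/42866935] → run E
t=24: vr[G=464852224/42866935] → run G
t=25: (idle)
t=26: (idle)
t=27: (idle)
t=28: (idle)
t=29: (idle)
t=30: (idle)
t=31: (idle)
t=32: (idle)
t=33: (idle)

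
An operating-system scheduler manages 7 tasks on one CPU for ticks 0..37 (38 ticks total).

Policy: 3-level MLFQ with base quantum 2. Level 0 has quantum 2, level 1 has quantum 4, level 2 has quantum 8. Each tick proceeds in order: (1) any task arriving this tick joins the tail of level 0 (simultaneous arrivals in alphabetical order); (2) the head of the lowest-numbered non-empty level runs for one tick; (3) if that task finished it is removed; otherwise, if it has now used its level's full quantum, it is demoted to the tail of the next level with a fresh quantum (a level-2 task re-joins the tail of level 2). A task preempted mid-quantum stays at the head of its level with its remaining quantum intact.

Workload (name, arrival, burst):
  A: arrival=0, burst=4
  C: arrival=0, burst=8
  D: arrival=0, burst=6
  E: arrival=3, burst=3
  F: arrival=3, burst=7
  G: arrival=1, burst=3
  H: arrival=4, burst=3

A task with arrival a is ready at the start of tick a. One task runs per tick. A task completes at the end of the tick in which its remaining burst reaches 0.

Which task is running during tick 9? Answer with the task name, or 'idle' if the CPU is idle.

running at tick 9 = E

t=0: L0/L1/L2 = ACD/-/- → run A
t=1: L0/L1/L2 = ACDG/-/- → run A
t=2: L0/L1/L2 = CDG/A/- → run C
t=3: L0/L1/L2 = CDGEF/A/- → run C
t=4: L0/L1/L2 = DGEFH/AC/- → run D
t=5: L0/L1/L2 = DGEFH/AC/- → run D
t=6: L0/L1/L2 = GEFH/ACD/- → run G
t=7: L0/L1/L2 = GEFH/ACD/- → run G
t=8: L0/L1/L2 = EFH/ACDG/- → run E
t=9: L0/L1/L2 = EFH/ACDG/- → run E
t=10: L0/L1/L2 = FH/ACDGE/- → run F
t=11: L0/L1/L2 = FH/ACDGE/- → run F
t=12: L0/L1/L2 = H/ACDGEF/- → run H
t=13: L0/L1/L2 = H/ACDGEF/- → run H
t=14: L0/L1/L2 = -/ACDGEFH/- → run A
t=15: L0/L1/L2 = -/ACDGEFH/- → run A
t=16: L0/L1/L2 = -/CDGEFH/- → run C
t=17: L0/L1/L2 = -/CDGEFH/- → run C
t=18: L0/L1/L2 = -/CDGEFH/- → run C
t=19: L0/L1/L2 = -/CDGEFH/- → run C
t=20: L0/L1/L2 = -/DGEFH/C → run D
t=21: L0/L1/L2 = -/DGEFH/C → run D
t=22: L0/L1/L2 = -/DGEFH/C → run D
t=23: L0/L1/L2 = -/DGEFH/C → run D
t=24: L0/L1/L2 = -/GEFH/C → run G
t=25: L0/L1/L2 = -/EFH/C → run E
t=26: L0/L1/L2 = -/FH/C → run F
t=27: L0/L1/L2 = -/FH/C → run F
t=28: L0/L1/L2 = -/FH/C → run F
t=29: L0/L1/L2 = -/FH/C → run F
t=30: L0/L1/L2 = -/H/CF → run H
t=31: L0/L1/L2 = -/-/CF → run C
t=32: L0/L1/L2 = -/-/CF → run C
t=33: L0/L1/L2 = -/-/F → run F
t=34: (idle)
t=35: (idle)
t=36: (idle)
t=37: (idle)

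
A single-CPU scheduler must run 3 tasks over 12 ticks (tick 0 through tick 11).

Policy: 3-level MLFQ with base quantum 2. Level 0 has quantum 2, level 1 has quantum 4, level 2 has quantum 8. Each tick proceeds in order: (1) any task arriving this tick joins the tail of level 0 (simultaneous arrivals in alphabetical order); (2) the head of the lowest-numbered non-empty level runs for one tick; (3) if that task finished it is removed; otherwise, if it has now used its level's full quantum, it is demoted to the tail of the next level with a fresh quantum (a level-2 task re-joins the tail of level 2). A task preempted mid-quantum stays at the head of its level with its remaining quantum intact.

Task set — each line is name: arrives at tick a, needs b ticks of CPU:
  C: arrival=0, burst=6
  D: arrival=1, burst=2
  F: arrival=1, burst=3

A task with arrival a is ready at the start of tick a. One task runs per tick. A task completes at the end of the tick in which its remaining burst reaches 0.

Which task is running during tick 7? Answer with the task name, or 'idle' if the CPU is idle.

running at tick 7 = C

t=0: L0/L1/L2 = C/-/- → run C
t=1: L0/L1/L2 = CDF/-/- → run C
t=2: L0/L1/L2 = DF/C/- → run D
t=3: L0/L1/L2 = DF/C/- → run D
t=4: L0/L1/L2 = F/C/- → run F
t=5: L0/L1/L2 = F/C/- → run F
t=6: L0/L1/L2 = -/CF/- → run C
t=7: L0/L1/L2 = -/CF/- → run C
t=8: L0/L1/L2 = -/CF/- → run C
t=9: L0/L1/L2 = -/CF/- → run C
t=10: L0/L1/L2 = -/F/- → run F
t=11: (idle)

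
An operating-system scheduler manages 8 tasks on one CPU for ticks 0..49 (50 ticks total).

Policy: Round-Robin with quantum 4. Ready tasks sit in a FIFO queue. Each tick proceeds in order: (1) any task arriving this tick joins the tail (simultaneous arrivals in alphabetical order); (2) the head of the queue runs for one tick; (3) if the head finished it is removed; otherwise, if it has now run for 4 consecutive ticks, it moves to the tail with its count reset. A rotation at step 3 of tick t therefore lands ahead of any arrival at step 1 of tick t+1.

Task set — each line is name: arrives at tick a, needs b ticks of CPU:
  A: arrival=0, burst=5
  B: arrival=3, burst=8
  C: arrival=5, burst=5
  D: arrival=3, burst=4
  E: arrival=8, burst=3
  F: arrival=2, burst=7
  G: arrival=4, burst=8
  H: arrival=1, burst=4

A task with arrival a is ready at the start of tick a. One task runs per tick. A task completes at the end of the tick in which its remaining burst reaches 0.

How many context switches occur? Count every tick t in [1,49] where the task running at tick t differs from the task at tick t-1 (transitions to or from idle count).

context switches = 13

t=0: queue=[A] q_used=0 → run A
t=1: queue=[A,H] q_used=1 → run A
t=2: queue=[A,H,F] q_used=2 → run A
t=3: queue=[A,H,F,B,D] q_used=3 → run A
t=4: queue=[H,F,B,D,A,G] q_used=0 → run H
t=5: queue=[H,F,B,D,A,G,C] q_used=1 → run H
t=6: queue=[H,F,B,D,A,G,C] q_used=2 → run H
t=7: queue=[H,F,B,D,A,G,C] q_used=3 → run H
t=8: queue=[F,B,D,A,G,C,E] q_used=0 → run F
t=9: queue=[F,B,D,A,G,C,E] q_used=1 → run F
t=10: queue=[F,B,D,A,G,C,E] q_used=2 → run F
t=11: queue=[F,B,D,A,G,C,E] q_used=3 → run F
t=12: queue=[B,D,A,G,C,E,F] q_used=0 → run B
t=13: queue=[B,D,A,G,C,E,F] q_used=1 → run B
t=14: queue=[B,D,A,G,C,E,F] q_used=2 → run B
t=15: queue=[B,D,A,G,C,E,F] q_used=3 → run B
t=16: queue=[D,A,G,C,E,F,B] q_used=0 → run D
t=17: queue=[D,A,G,C,E,F,B] q_used=1 → run D
t=18: queue=[D,A,G,C,E,F,B] q_used=2 → run D
t=19: queue=[D,A,G,C,E,F,B] q_used=3 → run D
t=20: queue=[A,G,C,E,F,B] q_used=0 → run A
t=21: queue=[G,C,E,F,B] q_used=0 → run G
t=22: queue=[G,C,E,F,B] q_used=1 → run G
t=23: queue=[G,C,E,F,B] q_used=2 → run G
t=24: queue=[G,C,E,F,B] q_used=3 → run G
t=25: queue=[C,E,F,B,G] q_used=0 → run C
t=26: queue=[C,E,F,B,G] q_used=1 → run C
t=27: queue=[C,E,F,B,G] q_used=2 → run C
t=28: queue=[C,E,F,B,G] q_used=3 → run C
t=29: queue=[E,F,B,G,C] q_used=0 → run E
t=30: queue=[E,F,B,G,C] q_used=1 → run E
t=31: queue=[E,F,B,G,C] q_used=2 → run E
t=32: queue=[F,B,G,C] q_used=0 → run F
t=33: queue=[F,B,G,C] q_used=1 → run F
t=34: queue=[F,B,G,C] q_used=2 → run F
t=35: queue=[B,G,C] q_used=0 → run B
t=36: queue=[B,G,C] q_used=1 → run B
t=37: queue=[B,G,C] q_used=2 → run B
t=38: queue=[B,G,C] q_used=3 → run B
t=39: queue=[G,C] q_used=0 → run G
t=40: queue=[G,C] q_used=1 → run G
t=41: queue=[G,C] q_used=2 → run G
t=42: queue=[G,C] q_used=3 → run G
t=43: queue=[C] q_used=0 → run C
t=44: (idle)
t=45: (idle)
t=46: (idle)
t=47: (idle)
t=48: (idle)
t=49: (idle)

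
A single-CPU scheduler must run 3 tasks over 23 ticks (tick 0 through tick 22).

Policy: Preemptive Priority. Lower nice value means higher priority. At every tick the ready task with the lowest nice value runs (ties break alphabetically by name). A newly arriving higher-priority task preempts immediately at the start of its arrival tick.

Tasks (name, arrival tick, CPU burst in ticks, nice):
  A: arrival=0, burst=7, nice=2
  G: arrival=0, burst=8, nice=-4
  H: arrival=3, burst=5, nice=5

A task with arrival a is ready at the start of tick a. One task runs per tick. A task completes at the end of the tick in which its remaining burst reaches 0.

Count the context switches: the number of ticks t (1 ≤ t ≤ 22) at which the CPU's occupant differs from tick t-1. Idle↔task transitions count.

t=0: ready={A,G} → run G
t=1: ready={A,G} → run G
t=2: ready={A,G} → run G
t=3: ready={A,G,H} → run G
t=4: ready={A,G,H} → run G
t=5: ready={A,G,H} → run G
t=6: ready={A,G,H} → run G
t=7: ready={A,G,H} → run G
t=8: ready={A,H} → run A
t=9: ready={A,H} → run A
t=10: ready={A,H} → run A
t=11: ready={A,H} → run A
t=12: ready={A,H} → run A
t=13: ready={A,H} → run A
t=14: ready={A,H} → run A
t=15: ready={H} → run H
t=16: ready={H} → run H
t=17: ready={H} → run H
t=18: ready={H} → run H
t=19: ready={H} → run H
t=20: (idle)
t=21: (idle)
t=22: (idle)

context switches = 3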